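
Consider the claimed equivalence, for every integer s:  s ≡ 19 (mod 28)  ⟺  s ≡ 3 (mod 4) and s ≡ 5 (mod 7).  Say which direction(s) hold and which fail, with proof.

Converse. If s ≡ 3 (mod 4) and s ≡ 5 (mod 7), then by the Chinese remainder theorem s ≡ 19 (mod 28). This is exactly s ≡ 19 (mod 28).

Forward direction. Suppose s ≡ 19 (mod 28); write s = 28j + 19. Since 4 ∣ 28, reducing mod 4 gives s ≡ 19 ≡ 3 (mod 4); since 7 ∣ 28, reducing mod 7 gives s ≡ 19 ≡ 5 (mod 7).

Both directions hold.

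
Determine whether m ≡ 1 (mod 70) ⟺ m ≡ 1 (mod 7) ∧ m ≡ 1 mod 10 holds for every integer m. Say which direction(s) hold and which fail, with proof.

(⇐) If m ≡ 1 (mod 7) and m ≡ 1 (mod 10), then by the Chinese remainder theorem m ≡ 1 (mod 70). This is exactly m ≡ 1 (mod 70).

(⇒) Suppose m ≡ 1 (mod 70); write m = 70j + 1. Since 7 ∣ 70, reducing mod 7 gives m ≡ 1 (mod 7); since 10 ∣ 70, reducing mod 10 gives m ≡ 1 (mod 10).

Both directions hold; the statement is true.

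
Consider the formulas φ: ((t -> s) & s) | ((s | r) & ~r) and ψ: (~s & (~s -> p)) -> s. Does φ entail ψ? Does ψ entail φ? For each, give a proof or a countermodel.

(⟹) Assume the antecedent. If s is true, (~s & (~s -> p)) -> s reduces to true regardless of the other variables. If s is false, the antecedent cannot hold. Either way (~s & (~s -> p)) -> s holds.

(⟸) This fails. Under r = F, p = F, s = F, t = F, the left side is false but the right side is true.

Only the forward direction holds.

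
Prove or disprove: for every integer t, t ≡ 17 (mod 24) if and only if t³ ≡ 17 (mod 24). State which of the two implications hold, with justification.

The biconditional holds.

(⇐) Suppose t³ ≡ 17 (mod 24). The only residue r in {0, …, 23} with r³ ≡ 17 (mod 24) is r = 17, so t ≡ 17 (mod 24).

(⇒) Suppose t ≡ 17 (mod 24). Write t = 24j + 17. Then (24j + 17)³ = 13824j³ + 29376j² + 20808j + 4913 = 24(576j³ + 1224j² + 867j + 204) + 17, so t³ ≡ 17 (mod 24).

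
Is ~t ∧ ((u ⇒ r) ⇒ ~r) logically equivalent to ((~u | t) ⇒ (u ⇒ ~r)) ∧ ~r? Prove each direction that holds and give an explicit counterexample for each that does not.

(←) This fails. Under t = T, r = F, u = F, the left side is false but the right side is true.

(→) Assume the antecedent. If t is true, the antecedent cannot hold. If t is false, the antecedent forces (t = F, r = F, u = F) or (t = F, r = F, u = T), and ((~u | t) ⇒ (u ⇒ ~r)) ∧ ~r holds there. Either way ((~u | t) ⇒ (u ⇒ ~r)) ∧ ~r holds.

Not equivalent: only (⇒) holds.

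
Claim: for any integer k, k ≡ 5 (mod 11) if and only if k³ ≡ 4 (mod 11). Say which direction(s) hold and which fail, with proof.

(←) For the converse, argue contrapositively. If k ≢ 5 (mod 11), then k is congruent to one of 0, 1, 2, 3, 4, 6, 7, 8, 9, 10 modulo 11, and these give k³ ≡ 0, 1, 8, 5, 9, 7, 2, 6, 3, 10 respectively — never 4.

(→) Suppose k ≡ 5 (mod 11). Write k = 11j + 5. Then (11j + 5)³ = 1331j³ + 1815j² + 825j + 125 = 11(121j³ + 165j² + 75j + 11) + 4, so k³ ≡ 4 (mod 11).

Both implications hold.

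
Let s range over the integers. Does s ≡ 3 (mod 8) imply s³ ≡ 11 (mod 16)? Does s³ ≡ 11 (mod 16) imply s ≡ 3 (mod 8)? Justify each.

(⟹) This fails: take s = 11. Then 11 ≡ 3 (mod 8), but 11³ = 1331 ≡ 3 (mod 16), not 11.

(⟸) Conversely, the residues r modulo 16 with r³ ≡ 11 (mod 16) are exactly {3}, and each is ≡ 3 (mod 8).

(⇒) fails; (⇐) holds.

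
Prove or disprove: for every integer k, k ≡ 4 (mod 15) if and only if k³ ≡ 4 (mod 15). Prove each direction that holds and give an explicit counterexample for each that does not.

Both directions hold; the statement is true.

(⟹) Suppose k ≡ 4 (mod 15). Write k = 15j + 4. Then (15j + 4)³ = 3375j³ + 2700j² + 720j + 64 = 15(225j³ + 180j² + 48j + 4) + 4, so k³ ≡ 4 (mod 15).

(⟸) Conversely, suppose k³ ≡ 4 (mod 15). The only residue r in {0, …, 14} with r³ ≡ 4 (mod 15) is r = 4, so k ≡ 4 (mod 15).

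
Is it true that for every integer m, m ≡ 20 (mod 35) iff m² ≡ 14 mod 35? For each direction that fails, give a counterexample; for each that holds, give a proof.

(⇒) This fails: take m = 20. Then 20 ≡ 20 (mod 35), but 20² = 400 ≡ 15 (mod 35), not 14.

(⇐) This fails: take m = 7. Then 7² = 49 ≡ 14 (mod 35), yet 7 ≡ 7 (mod 35), not 20.

Neither implication holds.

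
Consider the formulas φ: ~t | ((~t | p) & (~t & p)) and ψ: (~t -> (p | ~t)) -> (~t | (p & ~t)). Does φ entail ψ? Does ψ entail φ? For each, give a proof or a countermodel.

(→) Assume the antecedent. If t is true, the antecedent cannot hold. If t is false, the consequent reduces to true regardless of the other variables. Either way the consequent holds.

(←) Assume the antecedent. If t is true, the antecedent cannot hold. If t is false, ~t | ((~t | p) & (~t & p)) reduces to true regardless of the other variables. Either way ~t | ((~t | p) & (~t & p)) holds.

Both implications hold.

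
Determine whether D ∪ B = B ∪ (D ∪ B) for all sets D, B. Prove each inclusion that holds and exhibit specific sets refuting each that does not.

Both inclusions hold.

(⊆) Let x ∈ D ∪ B. Then either x ∈ D and x ∉ B; or x ∈ B and x ∉ D; or x ∈ D ∩ B. In each case x ∈ B ∪ (D ∪ B), so D ∪ B ⊆ B ∪ (D ∪ B).

(⊇) Let x ∈ B ∪ (D ∪ B). Then either x ∈ D and x ∉ B; or x ∈ B and x ∉ D; or x ∈ D ∩ B. In each case x ∈ D ∪ B, so B ∪ (D ∪ B) ⊆ D ∪ B.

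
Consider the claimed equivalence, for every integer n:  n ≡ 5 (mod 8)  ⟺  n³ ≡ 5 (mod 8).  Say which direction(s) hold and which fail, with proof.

(⇒) Suppose n ≡ 5 (mod 8). Write n = 8j + 5. Then (8j + 5)³ = 512j³ + 960j² + 600j + 125 = 8(64j³ + 120j² + 75j + 15) + 5, so n³ ≡ 5 (mod 8).

(⇐) Conversely, suppose n³ ≡ 5 (mod 8). The only residue r in {0, …, 7} with r³ ≡ 5 (mod 8) is r = 5, so n ≡ 5 (mod 8).

The biconditional holds.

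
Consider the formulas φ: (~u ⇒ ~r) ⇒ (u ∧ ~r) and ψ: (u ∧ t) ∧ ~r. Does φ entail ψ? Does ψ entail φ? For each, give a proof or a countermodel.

(→) This fails. Under r = T, t = F, u = F, the left side is true but the right side is false.

(←) Assume the antecedent. If r is true, the antecedent cannot hold. If r is false, the antecedent forces (r = F, t = T, u = T), and (~u ⇒ ~r) ⇒ (u ∧ ~r) holds there. Either way (~u ⇒ ~r) ⇒ (u ∧ ~r) holds.

Only the reverse direction holds.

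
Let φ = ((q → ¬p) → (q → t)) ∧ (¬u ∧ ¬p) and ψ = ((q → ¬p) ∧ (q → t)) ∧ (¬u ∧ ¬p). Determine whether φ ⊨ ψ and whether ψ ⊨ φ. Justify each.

Both directions hold; the statement is true.

(⇐) Assume the antecedent. If t is true, the antecedent forces (u = F, p = F, t = T, q = F) or (u = F, p = F, t = T, q = T), and the consequent holds there. If t is false, the antecedent forces (u = F, p = F, t = F, q = F), and the consequent holds there. Either way the consequent holds.

(⇒) Assume the antecedent. If t is true, the antecedent forces (u = F, p = F, t = T, q = F) or (u = F, p = F, t = T, q = T), and the consequent holds there. If t is false, the antecedent forces (u = F, p = F, t = F, q = F), and the consequent holds there. Either way the consequent holds.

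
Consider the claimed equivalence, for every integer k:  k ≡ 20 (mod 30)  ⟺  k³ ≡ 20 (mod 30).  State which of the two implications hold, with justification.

The biconditional holds.

(⇒) Suppose k ≡ 20 (mod 30). Write k = 30j + 20. Then (30j + 20)³ = 27000j³ + 54000j² + 36000j + 8000 = 30(900j³ + 1800j² + 1200j + 266) + 20, so k³ ≡ 20 (mod 30).

(⇐) Conversely, suppose k³ ≡ 20 (mod 30). The only residue r in {0, …, 29} with r³ ≡ 20 (mod 30) is r = 20, so k ≡ 20 (mod 30).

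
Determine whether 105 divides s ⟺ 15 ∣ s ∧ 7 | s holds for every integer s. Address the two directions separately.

[⇒] If 105 ∣ s, write s = 105q. Since 105 = 7·15, s = 15·(7q), so 15 ∣ s; and since 105 = 15·7, s = 7·(15q), so 7 ∣ s.

[⇐] Suppose 15 ∣ s and 7 ∣ s. Any common multiple of 15 and 7 is a multiple of their lcm; here gcd(15, 7) = 1, so lcm(15, 7) = 15·7 = 105, so 105 ∣ s.

Both directions hold.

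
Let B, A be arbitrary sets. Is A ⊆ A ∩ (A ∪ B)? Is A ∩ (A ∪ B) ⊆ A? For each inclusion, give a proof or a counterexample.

The two sets are equal.

(⊇) Let x ∈ A ∩ (A ∪ B). Then either x ∈ A and x ∉ B; or x ∈ B ∩ A. In each case x ∈ A, so A ∩ (A ∪ B) ⊆ A.

(⊆) Let x ∈ A. Then either x ∈ A and x ∉ B; or x ∈ B ∩ A. In each case x ∈ A ∩ (A ∪ B), so A ⊆ A ∩ (A ∪ B).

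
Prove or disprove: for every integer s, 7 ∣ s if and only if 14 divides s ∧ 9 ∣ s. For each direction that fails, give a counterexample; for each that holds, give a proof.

Only the converse holds.

(←) Suppose 14 ∣ s and 9 ∣ s. Any common multiple of 14 and 9 is a multiple of their lcm; here gcd(14, 9) = 1, so lcm(14, 9) = 14·9 = 126, so 126 ∣ s. Since 7 ∣ 126, it follows that 7 ∣ s.

(→) This fails: take s = 7. Certainly 7 ∣ 7, but 14 ∤ 7.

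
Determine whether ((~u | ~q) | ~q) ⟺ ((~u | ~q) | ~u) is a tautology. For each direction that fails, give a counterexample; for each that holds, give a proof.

(⟸) Assume the antecedent. If q is true, the antecedent forces (q = T, u = F), and (~u | ~q) | ~q holds there. If q is false, (~u | ~q) | ~q reduces to true regardless of the other variables. Either way (~u | ~q) | ~q holds.

(⟹) Assume the antecedent. If q is true, the antecedent forces (q = T, u = F), and (~u | ~q) | ~u holds there. If q is false, (~u | ~q) | ~u reduces to true regardless of the other variables. Either way (~u | ~q) | ~u holds.

The biconditional holds.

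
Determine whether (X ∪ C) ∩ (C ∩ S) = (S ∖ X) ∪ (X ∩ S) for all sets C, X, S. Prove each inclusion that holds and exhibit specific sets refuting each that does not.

(⊆) Let x ∈ (X ∪ C) ∩ (C ∩ S). Then either x ∈ C ∩ S and x ∉ X; or x ∈ C ∩ X ∩ S. In each case x ∈ (S ∖ X) ∪ (X ∩ S), so (X ∪ C) ∩ (C ∩ S) ⊆ (S ∖ X) ∪ (X ∩ S).

(⊇) This inclusion fails. Take C = ∅, X = ∅, S = {1}; then 1 ∈ (S ∖ X) ∪ (X ∩ S) but 1 ∉ (X ∪ C) ∩ (C ∩ S).

(⊆) holds; (⊇) fails.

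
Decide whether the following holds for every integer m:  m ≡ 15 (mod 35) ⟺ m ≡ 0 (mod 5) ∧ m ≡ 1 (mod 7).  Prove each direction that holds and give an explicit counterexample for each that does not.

(→) Suppose m ≡ 15 (mod 35); write m = 35j + 15. Since 5 ∣ 35, reducing mod 5 gives m ≡ 15 ≡ 0 (mod 5); since 7 ∣ 35, reducing mod 7 gives m ≡ 15 ≡ 1 (mod 7).

(←) Conversely, if m ≡ 0 (mod 5) and m ≡ 1 (mod 7), then by the Chinese remainder theorem m ≡ 15 (mod 35). This is exactly m ≡ 15 (mod 35).

Both directions hold; the statement is true.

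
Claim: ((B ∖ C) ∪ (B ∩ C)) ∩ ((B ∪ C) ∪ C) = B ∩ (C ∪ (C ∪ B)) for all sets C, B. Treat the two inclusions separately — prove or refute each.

Both inclusions hold.

(⟹) Let x ∈ ((B ∖ C) ∪ (B ∩ C)) ∩ ((B ∪ C) ∪ C). Then either x ∈ B and x ∉ C; or x ∈ C ∩ B. In each case x ∈ B ∩ (C ∪ (C ∪ B)), so ((B ∖ C) ∪ (B ∩ C)) ∩ ((B ∪ C) ∪ C) ⊆ B ∩ (C ∪ (C ∪ B)).

(⟸) Let x ∈ B ∩ (C ∪ (C ∪ B)). Then either x ∈ B and x ∉ C; or x ∈ C ∩ B. In each case x ∈ ((B ∖ C) ∪ (B ∩ C)) ∩ ((B ∪ C) ∪ C), so B ∩ (C ∪ (C ∪ B)) ⊆ ((B ∖ C) ∪ (B ∩ C)) ∩ ((B ∪ C) ∪ C).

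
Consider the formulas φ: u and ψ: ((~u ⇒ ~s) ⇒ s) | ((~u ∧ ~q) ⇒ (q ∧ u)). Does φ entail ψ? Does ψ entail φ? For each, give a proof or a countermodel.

Only the forward implication holds.

[⇒] Assume the antecedent. If s is true, the consequent reduces to true regardless of the other variables. If s is false, the antecedent forces (s = F, q = F, u = T) or (s = F, q = T, u = T), and the consequent holds there. Either way the consequent holds.

[⇐] This fails. Under s = T, q = F, u = F, the left side is false but the right side is true.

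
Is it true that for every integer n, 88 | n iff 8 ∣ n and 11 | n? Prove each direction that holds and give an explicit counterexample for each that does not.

[⇐] Suppose 8 ∣ n and 11 ∣ n. Any common multiple of 8 and 11 is a multiple of their lcm; here gcd(8, 11) = 1, so lcm(8, 11) = 8·11 = 88, so 88 ∣ n.

[⇒] If 88 ∣ n, write n = 88q. Since 88 = 11·8, n = 8·(11q), so 8 ∣ n; and since 88 = 8·11, n = 11·(8q), so 11 ∣ n.

Both implications hold.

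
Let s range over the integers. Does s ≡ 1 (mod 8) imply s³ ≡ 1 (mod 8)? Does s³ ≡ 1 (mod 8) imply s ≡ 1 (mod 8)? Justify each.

(⇒) Suppose s ≡ 1 (mod 8). Write s = 8j + 1. Then (8j + 1)³ = 512j³ + 192j² + 24j + 1 = 8(64j³ + 24j² + 3j) + 1, so s³ ≡ 1 (mod 8).

(⇐) For the converse, argue contrapositively. If s ≢ 1 (mod 8), then s is congruent to one of 0, 2, 3, 4, 5, 6, 7 modulo 8, and these give s³ ≡ 0, 0, 3, 0, 5, 0, 7 respectively — never 1.

Both directions hold; the statement is true.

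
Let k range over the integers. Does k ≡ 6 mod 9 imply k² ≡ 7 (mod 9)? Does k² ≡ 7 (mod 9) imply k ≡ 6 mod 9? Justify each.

Both directions fail.

(⟹) This fails: take k = 6. Then 6 ≡ 6 (mod 9), but 6² = 36 ≡ 0 (mod 9), not 7.

(⟸) This fails: take k = 4. Then 4² = 16 ≡ 7 (mod 9), yet 4 ≡ 4 (mod 9), not 6.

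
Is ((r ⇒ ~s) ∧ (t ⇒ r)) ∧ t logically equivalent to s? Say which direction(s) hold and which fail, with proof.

Forward direction. This fails. Under r = T, s = F, t = T, the left side is true but the right side is false.

Converse. This fails. Under r = F, s = T, t = F, the left side is false but the right side is true.

(⇒) fails and (⇐) fails.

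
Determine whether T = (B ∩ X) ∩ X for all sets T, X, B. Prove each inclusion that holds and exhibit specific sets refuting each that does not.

(⟹) This inclusion fails. Take T = {1}, X = ∅, B = ∅; then 1 ∈ T but 1 ∉ (B ∩ X) ∩ X.

(⟸) This inclusion fails. Take T = ∅, X = {1}, B = {1}; then 1 ∈ (B ∩ X) ∩ X but 1 ∉ T.

Both inclusions fail.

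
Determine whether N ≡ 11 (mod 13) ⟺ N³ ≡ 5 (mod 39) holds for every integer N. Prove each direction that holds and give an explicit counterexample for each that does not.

[⇒] This fails: take N = 24. Then 24 ≡ 11 (mod 13), but 24³ = 13824 ≡ 18 (mod 39), not 5.

[⇐] This fails: take N = 8. Then 8³ = 512 ≡ 5 (mod 39), yet 8 ≡ 8 (mod 13), not 11.

(⇒) fails and (⇐) fails.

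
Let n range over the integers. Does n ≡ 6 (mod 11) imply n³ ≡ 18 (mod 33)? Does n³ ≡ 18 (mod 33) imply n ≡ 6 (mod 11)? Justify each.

[⇒] This fails: take n = 17. Then 17 ≡ 6 (mod 11), but 17³ = 4913 ≡ 29 (mod 33), not 18.

[⇐] Conversely, the residues r modulo 33 with r³ ≡ 18 (mod 33) are exactly {6}, and each is ≡ 6 (mod 11).

Not equivalent: only (⇐) holds.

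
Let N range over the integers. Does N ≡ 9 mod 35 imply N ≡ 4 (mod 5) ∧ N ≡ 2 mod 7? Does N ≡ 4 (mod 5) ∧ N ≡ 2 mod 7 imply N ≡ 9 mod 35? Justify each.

Both directions hold; the statement is true.

(⇒) Suppose N ≡ 9 (mod 35); write N = 35j + 9. Since 5 ∣ 35, reducing mod 5 gives N ≡ 9 ≡ 4 (mod 5); since 7 ∣ 35, reducing mod 7 gives N ≡ 9 ≡ 2 (mod 7).

(⇐) Conversely, if N ≡ 4 (mod 5) and N ≡ 2 (mod 7), then by the Chinese remainder theorem N ≡ 9 (mod 35). This is exactly N ≡ 9 (mod 35).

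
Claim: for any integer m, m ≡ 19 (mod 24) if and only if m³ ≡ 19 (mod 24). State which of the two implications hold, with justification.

(⟸) Suppose m³ ≡ 19 (mod 24). The only residue r in {0, …, 23} with r³ ≡ 19 (mod 24) is r = 19, so m ≡ 19 (mod 24).

(⟹) Suppose m ≡ 19 (mod 24). Write m = 24j + 19. Then (24j + 19)³ = 13824j³ + 32832j² + 25992j + 6859 = 24(576j³ + 1368j² + 1083j + 285) + 19, so m³ ≡ 19 (mod 24).

Both implications hold.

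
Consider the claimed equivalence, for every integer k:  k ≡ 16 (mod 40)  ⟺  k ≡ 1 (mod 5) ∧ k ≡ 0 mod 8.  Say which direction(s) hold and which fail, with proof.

(⟹) Suppose k ≡ 16 (mod 40); write k = 40j + 16. Since 5 ∣ 40, reducing mod 5 gives k ≡ 16 ≡ 1 (mod 5); since 8 ∣ 40, reducing mod 8 gives k ≡ 16 ≡ 0 (mod 8).

(⟸) Conversely, if k ≡ 1 (mod 5) and k ≡ 0 (mod 8), then by the Chinese remainder theorem k ≡ 16 (mod 40). This is exactly k ≡ 16 (mod 40).

Both directions hold; the statement is true.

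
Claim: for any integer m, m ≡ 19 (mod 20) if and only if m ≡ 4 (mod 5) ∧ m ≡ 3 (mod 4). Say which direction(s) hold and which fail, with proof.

Forward direction. Suppose m ≡ 19 (mod 20); write m = 20j + 19. Since 5 ∣ 20, reducing mod 5 gives m ≡ 19 ≡ 4 (mod 5); since 4 ∣ 20, reducing mod 4 gives m ≡ 19 ≡ 3 (mod 4).

Converse. If m ≡ 4 (mod 5) and m ≡ 3 (mod 4), then by the Chinese remainder theorem m ≡ 19 (mod 20). This is exactly m ≡ 19 (mod 20).

Equivalent; both directions hold.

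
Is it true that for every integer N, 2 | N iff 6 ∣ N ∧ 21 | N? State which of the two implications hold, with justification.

(⇒) fails; (⇐) holds.

(→) This fails: take N = 2. Certainly 2 ∣ 2, but 6 ∤ 2.

(←) Suppose 6 ∣ N and 21 ∣ N. Any common multiple of 6 and 21 is a multiple of their lcm; here lcm(6, 21) = 6·21/gcd(6, 21) = 126/3 = 42, so 42 ∣ N. Since 2 ∣ 42, it follows that 2 ∣ N.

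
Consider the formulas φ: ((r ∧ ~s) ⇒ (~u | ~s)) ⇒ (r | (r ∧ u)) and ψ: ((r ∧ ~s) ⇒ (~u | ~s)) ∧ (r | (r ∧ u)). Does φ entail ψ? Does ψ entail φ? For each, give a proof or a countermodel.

Forward direction. Assume the antecedent. If r is true, the consequent reduces to true regardless of the other variables. If r is false, the antecedent cannot hold. Either way the consequent holds.

Converse. Assume the antecedent. If r is true, the consequent reduces to true regardless of the other variables. If r is false, the antecedent cannot hold. Either way the consequent holds.

Equivalent; both directions hold.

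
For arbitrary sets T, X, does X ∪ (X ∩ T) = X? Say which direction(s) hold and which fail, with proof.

(⟸) Let x ∈ X. Then either x ∈ X and x ∉ T; or x ∈ T ∩ X. In each case x ∈ X ∪ (X ∩ T), so X ⊆ X ∪ (X ∩ T).

(⟹) Let x ∈ X ∪ (X ∩ T). Then either x ∈ X and x ∉ T; or x ∈ T ∩ X. In each case x ∈ X, so X ∪ (X ∩ T) ⊆ X.

Both inclusions hold.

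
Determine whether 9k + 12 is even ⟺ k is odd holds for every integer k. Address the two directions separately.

[⇒] This fails: k = 4 gives 9k + 12 = 48, which is even, but 4 is even, not odd.

[⇐] This also fails: k = 3 is odd, but 9k + 12 = 39 is odd, not even.

Neither implication holds.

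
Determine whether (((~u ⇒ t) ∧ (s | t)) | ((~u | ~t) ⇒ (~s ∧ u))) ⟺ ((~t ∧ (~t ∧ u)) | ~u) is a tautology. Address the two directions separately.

(→) This fails. Under t = T, s = F, u = T, the left side is true but the right side is false.

(←) This fails. Under t = F, s = F, u = F, the left side is false but the right side is true.

Neither direction holds.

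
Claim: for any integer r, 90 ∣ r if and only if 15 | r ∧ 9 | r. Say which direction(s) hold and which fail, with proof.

Not equivalent: only (⇒) holds.

[⇒] If 90 ∣ r, write r = 90q. Since 90 = 6·15, r = 15·(6q), so 15 ∣ r; and since 90 = 10·9, r = 9·(10q), so 9 ∣ r.

[⇐] This fails: take r = 45. Both 15 ∣ 45 and 9 ∣ 45, yet 45 is not a multiple of 90 (since 45 = 0·90 + 45), so 90 ∤ 45.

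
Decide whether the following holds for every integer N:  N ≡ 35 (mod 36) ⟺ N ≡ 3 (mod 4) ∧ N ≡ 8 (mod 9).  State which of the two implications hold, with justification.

(⟹) Suppose N ≡ 35 (mod 36); write N = 36j + 35. Since 4 ∣ 36, reducing mod 4 gives N ≡ 35 ≡ 3 (mod 4); since 9 ∣ 36, reducing mod 9 gives N ≡ 35 ≡ 8 (mod 9).

(⟸) Conversely, if N ≡ 3 (mod 4) and N ≡ 8 (mod 9), then by the Chinese remainder theorem N ≡ 35 (mod 36). This is exactly N ≡ 35 (mod 36).

Equivalent; both directions hold.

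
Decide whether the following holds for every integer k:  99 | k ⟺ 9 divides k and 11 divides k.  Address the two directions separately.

Both implications hold.

(⇒) If 99 ∣ k, write k = 99q. Since 99 = 11·9, k = 9·(11q), so 9 ∣ k; and since 99 = 9·11, k = 11·(9q), so 11 ∣ k.

(⇐) Suppose 9 ∣ k and 11 ∣ k. Any common multiple of 9 and 11 is a multiple of their lcm; here gcd(9, 11) = 1, so lcm(9, 11) = 9·11 = 99, so 99 ∣ k.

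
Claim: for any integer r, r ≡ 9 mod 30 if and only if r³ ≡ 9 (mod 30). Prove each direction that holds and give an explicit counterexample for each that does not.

The biconditional holds.

Converse. Suppose r³ ≡ 9 (mod 30). The only residue r in {0, …, 29} with r³ ≡ 9 (mod 30) is r = 9, so r ≡ 9 (mod 30).

Forward direction. Suppose r ≡ 9 mod 30. Write r = 30j + 9. Then (30j + 9)³ = 27000j³ + 24300j² + 7290j + 729 = 30(900j³ + 810j² + 243j + 24) + 9, so r³ ≡ 9 (mod 30).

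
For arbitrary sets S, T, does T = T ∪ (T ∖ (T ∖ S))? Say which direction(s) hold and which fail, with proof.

Both inclusions hold; the sets are equal.

Forward inclusion. Let x ∈ T. Then either x ∈ T and x ∉ S; or x ∈ S ∩ T. In each case x ∈ T ∪ (T ∖ (T ∖ S)), so T ⊆ T ∪ (T ∖ (T ∖ S)).

Reverse inclusion. Let x ∈ T ∪ (T ∖ (T ∖ S)). Then either x ∈ T and x ∉ S; or x ∈ S ∩ T. In each case x ∈ T, so T ∪ (T ∖ (T ∖ S)) ⊆ T.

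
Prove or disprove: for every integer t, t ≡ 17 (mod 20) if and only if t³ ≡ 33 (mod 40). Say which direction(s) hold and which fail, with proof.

(→) This fails: take t = 37. Then 37 ≡ 17 (mod 20), but 37³ = 50653 ≡ 13 (mod 40), not 33.

(←) Conversely, the residues r modulo 40 with r³ ≡ 33 (mod 40) are exactly {17}, and each is ≡ 17 (mod 20).

Not equivalent: only (⇐) holds.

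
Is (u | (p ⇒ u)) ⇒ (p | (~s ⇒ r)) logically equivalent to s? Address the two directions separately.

(⇒) fails; (⇐) holds.

(⇒) This fails. Under r = T, s = F, u = F, p = F, the left side is true but the right side is false.

(⇐) Assume the antecedent. If s is true, (u | (p ⇒ u)) ⇒ (p | (~s ⇒ r)) reduces to true regardless of the other variables. If s is false, the antecedent cannot hold. Either way (u | (p ⇒ u)) ⇒ (p | (~s ⇒ r)) holds.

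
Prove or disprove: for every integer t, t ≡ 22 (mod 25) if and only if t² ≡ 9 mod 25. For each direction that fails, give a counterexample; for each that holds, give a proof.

(⇒) Suppose t ≡ 22 (mod 25). Write t = 25j + 22. Then (25j + 22)² = 625j² + 1100j + 484 = 25(25j² + 44j + 19) + 9, so t² ≡ 9 (mod 25).

(⇐) This fails: take t = 3. Then 3² = 9 ≡ 9 (mod 25), yet 3 ≡ 3 (mod 25), not 22.

The forward direction holds; the converse fails.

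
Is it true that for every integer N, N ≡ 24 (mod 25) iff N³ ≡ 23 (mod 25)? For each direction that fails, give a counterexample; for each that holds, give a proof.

(⟹) This fails: take N = 24. Then 24 ≡ 24 (mod 25), but 24³ = 13824 ≡ 24 (mod 25), not 23.

(⟸) This fails: take N = 22. Then 22³ = 10648 ≡ 23 (mod 25), yet 22 ≡ 22 (mod 25), not 24.

Neither direction holds.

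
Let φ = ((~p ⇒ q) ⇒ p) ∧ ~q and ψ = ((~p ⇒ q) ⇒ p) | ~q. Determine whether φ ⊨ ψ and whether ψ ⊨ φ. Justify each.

[⇐] This fails. Under p = T, q = T, the left side is false but the right side is true.

[⇒] Assume the antecedent. If p is true, ((~p ⇒ q) ⇒ p) | ~q reduces to true regardless of the other variables. If p is false, the antecedent forces (p = F, q = F), and ((~p ⇒ q) ⇒ p) | ~q holds there. Either way ((~p ⇒ q) ⇒ p) | ~q holds.

(⇒) holds; (⇐) fails.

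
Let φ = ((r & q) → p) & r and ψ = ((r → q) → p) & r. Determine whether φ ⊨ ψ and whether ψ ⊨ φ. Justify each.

(→) Assume the antecedent. If q is true, the antecedent forces (q = T, p = T, r = T), and ((r → q) → p) & r holds there. If q is false, the antecedent forces (q = F, p = F, r = T) or (q = F, p = T, r = T), and ((r → q) → p) & r holds there. Either way ((r → q) → p) & r holds.

(←) Assume the antecedent. If q is true, the antecedent forces (q = T, p = T, r = T), and ((r & q) → p) & r holds there. If q is false, the antecedent forces (q = F, p = F, r = T) or (q = F, p = T, r = T), and ((r & q) → p) & r holds there. Either way ((r & q) → p) & r holds.

Both implications hold.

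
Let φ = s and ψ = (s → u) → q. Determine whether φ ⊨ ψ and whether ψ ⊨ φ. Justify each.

(⇒) This fails. Under u = T, q = F, s = T, the left side is true but the right side is false.

(⇐) This fails. Under u = F, q = T, s = F, the left side is false but the right side is true.

Both directions fail.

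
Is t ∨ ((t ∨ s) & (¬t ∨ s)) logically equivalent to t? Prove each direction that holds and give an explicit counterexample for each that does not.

(⇒) This fails. Under s = T, t = F, the left side is true but the right side is false.

(⇐) Assume the antecedent. If s is true, t ∨ ((t ∨ s) & (¬t ∨ s)) reduces to true regardless of the other variables. If s is false, the antecedent forces (s = F, t = T), and t ∨ ((t ∨ s) & (¬t ∨ s)) holds there. Either way t ∨ ((t ∨ s) & (¬t ∨ s)) holds.

(⇒) fails; (⇐) holds.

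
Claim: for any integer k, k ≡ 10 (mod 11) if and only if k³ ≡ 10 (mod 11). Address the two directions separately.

Equivalent; both directions hold.

(⇒) Suppose k ≡ 10 (mod 11). Write k = 11j + 10. Then (11j + 10)³ = 1331j³ + 3630j² + 3300j + 1000 = 11(121j³ + 330j² + 300j + 90) + 10, so k³ ≡ 10 (mod 11).

(⇐) Conversely, suppose k³ ≡ 10 (mod 11). The only residue r in {0, …, 10} with r³ ≡ 10 (mod 11) is r = 10, so k ≡ 10 (mod 11).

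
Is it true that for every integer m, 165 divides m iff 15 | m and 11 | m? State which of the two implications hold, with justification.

[⇐] Suppose 15 ∣ m and 11 ∣ m. Any common multiple of 15 and 11 is a multiple of their lcm; here gcd(15, 11) = 1, so lcm(15, 11) = 15·11 = 165, so 165 ∣ m.

[⇒] If 165 ∣ m, write m = 165q. Since 165 = 11·15, m = 15·(11q), so 15 ∣ m; and since 165 = 15·11, m = 11·(15q), so 11 ∣ m.

Both directions hold; the statement is true.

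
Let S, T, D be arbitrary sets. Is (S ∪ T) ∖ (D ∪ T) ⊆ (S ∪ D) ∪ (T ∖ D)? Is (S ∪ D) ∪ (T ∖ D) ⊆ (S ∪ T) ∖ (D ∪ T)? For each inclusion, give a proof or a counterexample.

(⊆) Let x ∈ (S ∪ T) ∖ (D ∪ T). Then x ∈ S and x ∉ T, D, from which x ∈ (S ∪ D) ∪ (T ∖ D).

(⊇) This inclusion fails. Take S = ∅, T = {1}, D = ∅; then 1 ∈ (S ∪ D) ∪ (T ∖ D) but 1 ∉ (S ∪ T) ∖ (D ∪ T).

The sets are not equal: only the forward inclusion holds.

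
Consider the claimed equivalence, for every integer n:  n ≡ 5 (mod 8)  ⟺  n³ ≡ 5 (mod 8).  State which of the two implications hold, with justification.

Both directions hold; the statement is true.

(⟸) For the converse, argue contrapositively. If n ≢ 5 (mod 8), then n is congruent to one of 0, 1, 2, 3, 4, 6, 7 modulo 8, and these give n³ ≡ 0, 1, 0, 3, 0, 0, 7 respectively — never 5.

(⟹) Suppose n ≡ 5 (mod 8). Write n = 8j + 5. Then (8j + 5)³ = 512j³ + 960j² + 600j + 125 = 8(64j³ + 120j² + 75j + 15) + 5, so n³ ≡ 5 (mod 8).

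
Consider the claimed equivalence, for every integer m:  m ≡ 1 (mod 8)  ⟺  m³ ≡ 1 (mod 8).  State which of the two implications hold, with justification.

(→) Suppose m ≡ 1 (mod 8). Write m = 8j + 1. Then (8j + 1)³ = 512j³ + 192j² + 24j + 1 = 8(64j³ + 24j² + 3j) + 1, so m³ ≡ 1 (mod 8).

(←) For the converse, argue contrapositively. If m ≢ 1 (mod 8), then m is congruent to one of 0, 2, 3, 4, 5, 6, 7 modulo 8, and these give m³ ≡ 0, 0, 3, 0, 5, 0, 7 respectively — never 1.

Both implications hold.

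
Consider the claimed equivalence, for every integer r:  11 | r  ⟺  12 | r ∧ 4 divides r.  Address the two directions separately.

(→) This fails: take r = 11. Certainly 11 ∣ 11, but 12 ∤ 11.

(←) This fails: take r = 12. Both 12 ∣ 12 and 4 ∣ 12, yet 12 is not a multiple of 11 (since 12 = 1·11 + 1), so 11 ∤ 12.

Neither direction holds.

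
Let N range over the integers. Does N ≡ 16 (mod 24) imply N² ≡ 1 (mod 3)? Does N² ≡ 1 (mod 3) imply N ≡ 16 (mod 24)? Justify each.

Only the forward direction holds.

[⇒] Suppose N ≡ 16 (mod 24). Then N² ≡ 16² = 256 (mod 24), and since 3 ∣ 24, also N² ≡ 1 (mod 3).

[⇐] This fails: take N = 1. Then 1² = 1 ≡ 1 (mod 3), yet 1 ≡ 1 (mod 24), not 16.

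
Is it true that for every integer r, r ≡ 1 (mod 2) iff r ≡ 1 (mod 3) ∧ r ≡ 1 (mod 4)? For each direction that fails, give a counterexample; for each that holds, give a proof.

(⇒) fails; (⇐) holds.

(⟹) This fails: r = 3 gives 3 ≡ 1 (mod 2) but 3 ≡ 0 (mod 3), so the conjunction on the right does not hold.

(⟸) Conversely, if r ≡ 1 (mod 3) and r ≡ 1 (mod 4), then by the Chinese remainder theorem r ≡ 1 (mod 12). Since 1 ≡ 1 (mod 2) and 2 ∣ 12, we get r ≡ 1 (mod 2).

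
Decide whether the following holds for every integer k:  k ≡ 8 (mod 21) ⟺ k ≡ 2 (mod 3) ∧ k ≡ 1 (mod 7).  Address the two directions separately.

[⇒] Suppose k ≡ 8 (mod 21); write k = 21j + 8. Since 3 ∣ 21, reducing mod 3 gives k ≡ 8 ≡ 2 (mod 3); since 7 ∣ 21, reducing mod 7 gives k ≡ 8 ≡ 1 (mod 7).

[⇐] Conversely, if k ≡ 2 (mod 3) and k ≡ 1 (mod 7), then by the Chinese remainder theorem k ≡ 8 (mod 21). This is exactly k ≡ 8 (mod 21).

Both directions hold; the statement is true.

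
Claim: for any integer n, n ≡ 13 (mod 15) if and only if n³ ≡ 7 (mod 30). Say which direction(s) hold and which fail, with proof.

Only the converse holds.

(⟸) The residues r modulo 30 with r³ ≡ 7 (mod 30) are exactly {13}, and each is ≡ 13 (mod 15).

(⟹) This fails: take n = 28. Then 28 ≡ 13 (mod 15), but 28³ = 21952 ≡ 22 (mod 30), not 7.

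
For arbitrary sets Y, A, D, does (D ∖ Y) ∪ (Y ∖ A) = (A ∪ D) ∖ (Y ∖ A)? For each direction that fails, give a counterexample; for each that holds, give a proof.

(⟹) This inclusion fails. Take Y = {1}, A = ∅, D = ∅; then 1 ∈ (D ∖ Y) ∪ (Y ∖ A) but 1 ∉ (A ∪ D) ∖ (Y ∖ A).

(⟸) This inclusion fails. Take Y = ∅, A = {1}, D = ∅; then 1 ∈ (A ∪ D) ∖ (Y ∖ A) but 1 ∉ (D ∖ Y) ∪ (Y ∖ A).

(⊆) fails and (⊇) fails.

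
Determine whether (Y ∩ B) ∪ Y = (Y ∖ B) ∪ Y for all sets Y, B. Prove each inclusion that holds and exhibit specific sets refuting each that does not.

(⟹) Let x ∈ (Y ∩ B) ∪ Y. Then either x ∈ Y and x ∉ B; or x ∈ Y ∩ B. In each case x ∈ (Y ∖ B) ∪ Y, so (Y ∩ B) ∪ Y ⊆ (Y ∖ B) ∪ Y.

(⟸) Let x ∈ (Y ∖ B) ∪ Y. Then either x ∈ Y and x ∉ B; or x ∈ Y ∩ B. In each case x ∈ (Y ∩ B) ∪ Y, so (Y ∖ B) ∪ Y ⊆ (Y ∩ B) ∪ Y.

The two sets are equal.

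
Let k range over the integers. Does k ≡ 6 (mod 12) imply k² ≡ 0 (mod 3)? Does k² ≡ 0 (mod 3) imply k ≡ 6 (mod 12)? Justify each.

Only the forward direction holds.

[⇐] This fails: take k = 0. Then 0² = 0 ≡ 0 (mod 3), yet 0 ≡ 0 (mod 12), not 6.

[⇒] Suppose k ≡ 6 (mod 12). Then k² ≡ 6² = 36 (mod 12), and since 3 ∣ 12, also k² ≡ 0 (mod 3).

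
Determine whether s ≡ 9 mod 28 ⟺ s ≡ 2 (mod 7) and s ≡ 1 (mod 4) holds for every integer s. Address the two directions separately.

(⟹) Suppose s ≡ 9 (mod 28); write s = 28j + 9. Since 7 ∣ 28, reducing mod 7 gives s ≡ 9 ≡ 2 (mod 7); since 4 ∣ 28, reducing mod 4 gives s ≡ 9 ≡ 1 (mod 4).

(⟸) Conversely, if s ≡ 2 (mod 7) and s ≡ 1 (mod 4), then by the Chinese remainder theorem s ≡ 9 (mod 28). This is exactly s ≡ 9 (mod 28).

Both directions hold.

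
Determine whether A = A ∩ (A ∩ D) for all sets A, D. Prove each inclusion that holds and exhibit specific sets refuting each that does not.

(⟹) This inclusion fails. Take A = {1}, D = ∅; then 1 ∈ A but 1 ∉ A ∩ (A ∩ D).

(⟸) Let x ∈ A ∩ (A ∩ D). Then x ∈ A ∩ D, from which x ∈ A.

Only the reverse inclusion holds.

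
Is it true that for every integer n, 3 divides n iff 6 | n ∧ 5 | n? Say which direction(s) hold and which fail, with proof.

The forward direction fails; the converse holds.

(⟹) This fails: take n = 3. Certainly 3 ∣ 3, but 6 ∤ 3.

(⟸) Suppose 6 ∣ n and 5 ∣ n. Any common multiple of 6 and 5 is a multiple of their lcm; here gcd(6, 5) = 1, so lcm(6, 5) = 6·5 = 30, so 30 ∣ n. Since 3 ∣ 30, it follows that 3 ∣ n.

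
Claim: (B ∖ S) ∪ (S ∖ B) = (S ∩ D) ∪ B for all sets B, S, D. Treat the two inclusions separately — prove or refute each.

(⊆) fails and (⊇) fails.

Forward inclusion. This inclusion fails. Take B = ∅, S = {1}, D = ∅; then 1 ∈ (B ∖ S) ∪ (S ∖ B) but 1 ∉ (S ∩ D) ∪ B.

Reverse inclusion. This inclusion fails. Take B = {1}, S = {1}, D = ∅; then 1 ∈ (S ∩ D) ∪ B but 1 ∉ (B ∖ S) ∪ (S ∖ B).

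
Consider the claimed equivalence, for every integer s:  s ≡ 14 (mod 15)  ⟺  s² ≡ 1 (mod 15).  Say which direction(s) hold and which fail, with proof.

(←) This fails: take s = 1. Then 1² = 1 ≡ 1 (mod 15), yet 1 ≡ 1 (mod 15), not 14.

(→) Suppose s ≡ 14 (mod 15). Write s = 15j + 14. Then (15j + 14)² = 225j² + 420j + 196 = 15(15j² + 28j + 13) + 1, so s² ≡ 1 (mod 15).

Only the forward implication holds.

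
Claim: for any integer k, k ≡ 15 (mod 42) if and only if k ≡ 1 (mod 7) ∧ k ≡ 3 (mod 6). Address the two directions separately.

Forward direction. Suppose k ≡ 15 (mod 42); write k = 42j + 15. Since 7 ∣ 42, reducing mod 7 gives k ≡ 15 ≡ 1 (mod 7); since 6 ∣ 42, reducing mod 6 gives k ≡ 15 ≡ 3 (mod 6).

Converse. If k ≡ 1 (mod 7) and k ≡ 3 (mod 6), then by the Chinese remainder theorem k ≡ 15 (mod 42). This is exactly k ≡ 15 (mod 42).

The biconditional holds.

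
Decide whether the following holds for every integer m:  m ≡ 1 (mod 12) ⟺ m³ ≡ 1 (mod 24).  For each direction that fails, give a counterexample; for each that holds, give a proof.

[⇒] This fails: take m = 13. Then 13 ≡ 1 (mod 12), but 13³ = 2197 ≡ 13 (mod 24), not 1.

[⇐] Conversely, the residues r modulo 24 with r³ ≡ 1 (mod 24) are exactly {1}, and each is ≡ 1 (mod 12).

(⇒) fails; (⇐) holds.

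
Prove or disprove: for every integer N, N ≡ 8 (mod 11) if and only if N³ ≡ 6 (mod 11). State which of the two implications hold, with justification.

Forward direction. Suppose N ≡ 8 (mod 11). Write N = 11j + 8. Then (11j + 8)³ = 1331j³ + 2904j² + 2112j + 512 = 11(121j³ + 264j² + 192j + 46) + 6, so N³ ≡ 6 (mod 11).

Converse. Suppose N³ ≡ 6 (mod 11). The only residue r in {0, …, 10} with r³ ≡ 6 (mod 11) is r = 8, so N ≡ 8 (mod 11).

Equivalent; both directions hold.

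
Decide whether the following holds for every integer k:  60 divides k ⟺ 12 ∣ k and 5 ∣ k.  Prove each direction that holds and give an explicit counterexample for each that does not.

(←) Suppose 12 ∣ k and 5 ∣ k. Any common multiple of 12 and 5 is a multiple of their lcm; here gcd(12, 5) = 1, so lcm(12, 5) = 12·5 = 60, so 60 ∣ k.

(→) If 60 ∣ k, write k = 60q. Since 60 = 5·12, k = 12·(5q), so 12 ∣ k; and since 60 = 12·5, k = 5·(12q), so 5 ∣ k.

Both implications hold.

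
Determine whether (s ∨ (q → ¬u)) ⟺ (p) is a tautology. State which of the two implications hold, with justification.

(→) This fails. Under s = F, q = F, u = F, p = F, the left side is true but the right side is false.

(←) This fails. Under s = F, q = T, u = T, p = T, the left side is false but the right side is true.

Neither implication holds.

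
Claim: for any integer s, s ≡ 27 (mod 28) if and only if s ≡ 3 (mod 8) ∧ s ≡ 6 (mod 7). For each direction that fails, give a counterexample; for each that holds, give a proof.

The forward direction fails; the converse holds.

Forward direction. This fails: s = 55 gives 55 ≡ 27 (mod 28) but 55 ≡ 7 (mod 8), so the conjunction on the right does not hold.

Converse. If s ≡ 3 (mod 8) and s ≡ 6 (mod 7), then by the Chinese remainder theorem s ≡ 27 (mod 56). Since 27 ≡ 27 (mod 28) and 28 ∣ 56, we get s ≡ 27 (mod 28).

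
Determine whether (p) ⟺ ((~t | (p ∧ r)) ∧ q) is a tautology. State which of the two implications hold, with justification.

Neither implication holds.

(→) This fails. Under t = F, q = F, r = F, p = T, the left side is true but the right side is false.

(←) This fails. Under t = F, q = T, r = F, p = F, the left side is false but the right side is true.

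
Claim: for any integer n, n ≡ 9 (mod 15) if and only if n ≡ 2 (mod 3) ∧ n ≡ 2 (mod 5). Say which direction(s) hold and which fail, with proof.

Neither direction holds.

(→) This fails: n = 9 gives 9 ≡ 9 (mod 15) but 9 ≡ 0 (mod 3), so the conjunction on the right does not hold.

(←) This fails: n = 2 satisfies both congruences on the right (2 ≡ 2 mod 3 and 2 ≡ 2 mod 5) yet 2 ≡ 2 (mod 15), not 9.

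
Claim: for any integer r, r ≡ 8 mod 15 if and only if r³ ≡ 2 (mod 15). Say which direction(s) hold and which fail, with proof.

The biconditional holds.

(⟹) Suppose r ≡ 8 mod 15. Write r = 15j + 8. Then (15j + 8)³ = 3375j³ + 5400j² + 2880j + 512 = 15(225j³ + 360j² + 192j + 34) + 2, so r³ ≡ 2 (mod 15).

(⟸) Conversely, suppose r³ ≡ 2 (mod 15). The only residue r in {0, …, 14} with r³ ≡ 2 (mod 15) is r = 8, so r ≡ 8 (mod 15).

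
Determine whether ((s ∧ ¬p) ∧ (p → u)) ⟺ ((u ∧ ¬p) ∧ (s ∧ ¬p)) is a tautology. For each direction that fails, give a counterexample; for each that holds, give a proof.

[⇒] This fails. Under u = F, s = T, p = F, the left side is true but the right side is false.

[⇐] Assume the antecedent. If u is true, the antecedent forces (u = T, s = T, p = F), and (s ∧ ¬p) ∧ (p → u) holds there. If u is false, the antecedent cannot hold. Either way (s ∧ ¬p) ∧ (p → u) holds.

Only the converse holds.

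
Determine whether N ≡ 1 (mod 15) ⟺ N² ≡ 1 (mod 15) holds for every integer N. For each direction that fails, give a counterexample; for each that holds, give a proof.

Not equivalent: only (⇒) holds.

[⇒] Suppose N ≡ 1 (mod 15). Write N = 15j + 1. Then (15j + 1)² = 225j² + 30j + 1 = 15(15j² + 2j) + 1, so N² ≡ 1 (mod 15).

[⇐] This fails: take N = 4. Then 4² = 16 ≡ 1 (mod 15), yet 4 ≡ 4 (mod 15), not 1.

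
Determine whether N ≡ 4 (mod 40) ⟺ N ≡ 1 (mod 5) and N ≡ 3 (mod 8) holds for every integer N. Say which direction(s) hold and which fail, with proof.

Neither implication holds.

Forward direction. This fails: N = 4 gives 4 ≡ 4 (mod 40) but 4 ≡ 4 (mod 5), so the conjunction on the right does not hold.

Converse. This fails: N = 11 satisfies both congruences on the right (11 ≡ 1 mod 5 and 11 ≡ 3 mod 8) yet 11 ≡ 11 (mod 40), not 4.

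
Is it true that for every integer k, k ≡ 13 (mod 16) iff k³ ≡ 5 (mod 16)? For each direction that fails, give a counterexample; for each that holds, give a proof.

The biconditional holds.

(←) Suppose k³ ≡ 5 (mod 16). The only residue r in {0, …, 15} with r³ ≡ 5 (mod 16) is r = 13, so k ≡ 13 (mod 16).

(→) Suppose k ≡ 13 (mod 16). Write k = 16j + 13. Then (16j + 13)³ = 4096j³ + 9984j² + 8112j + 2197 = 16(256j³ + 624j² + 507j + 137) + 5, so k³ ≡ 5 (mod 16).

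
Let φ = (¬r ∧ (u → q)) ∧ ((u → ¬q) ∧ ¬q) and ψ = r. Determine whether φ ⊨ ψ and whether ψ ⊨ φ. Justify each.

(⇒) This fails. Under q = F, u = F, r = F, the left side is true but the right side is false.

(⇐) This fails. Under q = F, u = F, r = T, the left side is false but the right side is true.

(⇒) fails and (⇐) fails.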